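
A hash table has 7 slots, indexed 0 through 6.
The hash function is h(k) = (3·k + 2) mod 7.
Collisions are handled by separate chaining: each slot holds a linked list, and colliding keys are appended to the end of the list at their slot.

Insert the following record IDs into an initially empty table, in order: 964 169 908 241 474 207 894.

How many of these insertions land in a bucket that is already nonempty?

Insert 964: h=3, bucket 3 empty -> new chain.
Insert 169: h=5, bucket 5 empty -> new chain.
Insert 908: h=3, bucket 3 nonempty -> append to chain.
Insert 241: h=4, bucket 4 empty -> new chain.
Insert 474: h=3, bucket 3 nonempty -> append to chain.
Insert 207: h=0, bucket 0 empty -> new chain.
Insert 894: h=3, bucket 3 nonempty -> append to chain.
Final buckets:
0: 207
1: _
2: _
3: 964 -> 908 -> 474 -> 894
4: 241
5: 169
6: _

3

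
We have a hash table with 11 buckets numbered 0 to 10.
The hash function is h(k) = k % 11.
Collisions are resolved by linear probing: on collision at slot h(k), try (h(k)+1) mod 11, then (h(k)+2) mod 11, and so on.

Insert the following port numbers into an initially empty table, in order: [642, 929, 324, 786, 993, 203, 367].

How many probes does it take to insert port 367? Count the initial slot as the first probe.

642: h=4 -> slot 4
929: h=5 -> slot 5
324: h=5, probe 5,6 -> slot 6
786: h=5, probe 5,6,7 -> slot 7
993: h=3 -> slot 3
203: h=5, probe 5,6,7,8 -> slot 8
367: h=4, probe 4,5,6,7,8,9 -> slot 9
Table: [-, -, -, 993, 642, 929, 324, 786, 203, 367, -]

6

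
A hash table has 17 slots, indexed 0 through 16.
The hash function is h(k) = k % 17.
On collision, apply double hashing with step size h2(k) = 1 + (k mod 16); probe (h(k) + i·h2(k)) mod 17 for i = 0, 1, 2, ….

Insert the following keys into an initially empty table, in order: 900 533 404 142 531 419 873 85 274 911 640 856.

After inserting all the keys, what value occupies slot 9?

873

900: h=16 → slot 16
533: h=6 → slot 6
404: h=13 → slot 13
142: h=6, h2=15, probe 6,4 → slot 4
531: h=4, h2=4, probe 4,8 → slot 8
419: h=11 → slot 11
873: h=6, h2=10, probe 6,16,9 → slot 9
85: h=0 → slot 0
274: h=2 → slot 2
911: h=10 → slot 10
640: h=11, h2=1, probe 11,12 → slot 12
856: h=6, h2=9, probe 6,15 → slot 15
Table: [85, ∅, 274, ∅, 142, ∅, 533, ∅, 531, 873, 911, 419, 640, 404, ∅, 856, 900]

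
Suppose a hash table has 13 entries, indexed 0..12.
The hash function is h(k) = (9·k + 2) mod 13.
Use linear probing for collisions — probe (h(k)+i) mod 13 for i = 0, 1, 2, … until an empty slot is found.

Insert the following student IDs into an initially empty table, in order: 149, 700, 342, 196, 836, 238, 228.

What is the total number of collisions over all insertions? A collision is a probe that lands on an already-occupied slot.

5

149: h=4 → slot 4
700: h=10 → slot 10
342: h=12 → slot 12
196: h=11 → slot 11
836: h=12, probe 12,0 → slot 0
238: h=12, probe 12,0,1 → slot 1
228: h=0, probe 0,1,2 → slot 2
Table: [836, 238, 228, _, 149, _, _, _, _, _, 700, 196, 342]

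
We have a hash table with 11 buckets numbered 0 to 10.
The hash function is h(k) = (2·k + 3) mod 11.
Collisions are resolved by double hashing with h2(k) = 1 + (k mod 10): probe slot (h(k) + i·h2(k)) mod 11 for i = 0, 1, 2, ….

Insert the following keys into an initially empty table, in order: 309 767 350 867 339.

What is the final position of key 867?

7

309: h=5 → slot 5
767: h=8 → slot 8
350: h=10 → slot 10
867: h=10, h2=8, probe 10,7 → slot 7
339: h=10, h2=10, probe 10,9 → slot 9
Table: [., ., ., ., ., 309, ., 867, 767, 339, 350]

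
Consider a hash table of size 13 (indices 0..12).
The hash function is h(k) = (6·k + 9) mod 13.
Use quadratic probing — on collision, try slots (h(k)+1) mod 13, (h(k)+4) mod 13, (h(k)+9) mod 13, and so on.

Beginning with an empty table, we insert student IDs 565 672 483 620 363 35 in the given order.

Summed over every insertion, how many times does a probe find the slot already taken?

Insert 565: h=6, slot 6 empty => index 6.
Insert 672: h=11, slot 11 empty => index 11.
Insert 483: h=8, slot 8 empty => index 8.
Insert 620: h=11, slot 11 occupied => index 12.
Insert 363: h=3, slot 3 empty => index 3.
Insert 35: h=11, slots 11,12 occupied => index 2.
Table: [∅, ∅, 35, 363, ∅, ∅, 565, ∅, 483, ∅, ∅, 672, 620]

3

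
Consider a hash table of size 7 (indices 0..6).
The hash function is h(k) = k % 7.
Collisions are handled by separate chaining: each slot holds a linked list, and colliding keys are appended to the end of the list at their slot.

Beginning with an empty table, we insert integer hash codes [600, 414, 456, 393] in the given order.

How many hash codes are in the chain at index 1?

3

Insert 600: h=5, bucket 5 empty -> new chain.
Insert 414: h=1, bucket 1 empty -> new chain.
Insert 456: h=1, bucket 1 nonempty -> append to chain.
Insert 393: h=1, bucket 1 nonempty -> append to chain.
Final buckets:
0: _
1: 414 -> 456 -> 393
2: _
3: _
4: _
5: 600
6: _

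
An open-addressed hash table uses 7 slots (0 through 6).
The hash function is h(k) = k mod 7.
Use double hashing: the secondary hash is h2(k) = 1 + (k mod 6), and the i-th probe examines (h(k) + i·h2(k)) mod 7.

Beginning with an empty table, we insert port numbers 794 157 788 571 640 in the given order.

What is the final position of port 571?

794: h=3 => slot 3
157: h=3, h2=2, probe 3,5 => slot 5
788: h=4 => slot 4
571: h=4, h2=2, probe 4,6 => slot 6
640: h=3, h2=5, probe 3,1 => slot 1
Table: [-, 640, -, 794, 788, 157, 571]

6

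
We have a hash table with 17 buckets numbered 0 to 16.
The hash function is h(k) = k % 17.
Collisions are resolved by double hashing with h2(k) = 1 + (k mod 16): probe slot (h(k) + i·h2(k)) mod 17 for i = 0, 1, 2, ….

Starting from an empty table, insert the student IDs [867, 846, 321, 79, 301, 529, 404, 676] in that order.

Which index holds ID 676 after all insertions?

867: h=0 -> slot 0
846: h=13 -> slot 13
321: h=15 -> slot 15
79: h=11 -> slot 11
301: h=12 -> slot 12
529: h=2 -> slot 2
404: h=13, h2=5, probe 13,1 -> slot 1
676: h=13, h2=5, probe 13,1,6 -> slot 6
Table: [867, 404, 529, -, -, -, 676, -, -, -, -, 79, 301, 846, -, 321, -]

6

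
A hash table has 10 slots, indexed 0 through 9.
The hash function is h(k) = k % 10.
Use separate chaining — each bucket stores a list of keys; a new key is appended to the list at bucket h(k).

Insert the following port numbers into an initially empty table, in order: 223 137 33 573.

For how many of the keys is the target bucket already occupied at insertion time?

223 -> bucket 3
137 -> bucket 7
33 -> bucket 3 (collision)
573 -> bucket 3 (collision)
Final buckets:
0: —
1: —
2: —
3: 223 -> 33 -> 573
4: —
5: —
6: —
7: 137
8: —
9: —

2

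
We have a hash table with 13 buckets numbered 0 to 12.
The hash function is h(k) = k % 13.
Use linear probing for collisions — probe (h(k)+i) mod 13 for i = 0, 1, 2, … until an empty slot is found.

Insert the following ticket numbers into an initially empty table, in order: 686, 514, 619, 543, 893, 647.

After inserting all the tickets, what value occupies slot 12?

647

686 hashes to 10; slot 10 is free -> place at 10.
514 hashes to 7; slot 7 is free -> place at 7.
619 hashes to 8; slot 8 is free -> place at 8.
543 hashes to 10; 10 taken -> place at 11.
893 hashes to 9; slot 9 is free -> place at 9.
647 hashes to 10; 10,11 taken -> place at 12.
Table: [_, _, _, _, _, _, _, 514, 619, 893, 686, 543, 647]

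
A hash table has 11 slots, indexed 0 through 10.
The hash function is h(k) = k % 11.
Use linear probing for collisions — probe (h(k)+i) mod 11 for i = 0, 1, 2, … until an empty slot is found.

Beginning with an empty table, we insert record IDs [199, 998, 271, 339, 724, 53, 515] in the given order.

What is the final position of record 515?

199: h=1 -> slot 1
998: h=8 -> slot 8
271: h=7 -> slot 7
339: h=9 -> slot 9
724: h=9, probe 9,10 -> slot 10
53: h=9, probe 9,10,0 -> slot 0
515: h=9, probe 9,10,0,1,2 -> slot 2
Table: [53, 199, 515, ∅, ∅, ∅, ∅, 271, 998, 339, 724]

2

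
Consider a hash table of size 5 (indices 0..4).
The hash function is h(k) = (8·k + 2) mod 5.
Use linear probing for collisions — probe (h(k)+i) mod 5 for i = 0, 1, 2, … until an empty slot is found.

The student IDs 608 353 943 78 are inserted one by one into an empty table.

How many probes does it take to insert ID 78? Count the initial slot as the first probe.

608 hashes to 1; slot 1 is free → place at 1.
353 hashes to 1; 1 taken → place at 2.
943 hashes to 1; 1,2 taken → place at 3.
78 hashes to 1; 1,2,3 taken → place at 4.
Table: [_, 608, 353, 943, 78]

4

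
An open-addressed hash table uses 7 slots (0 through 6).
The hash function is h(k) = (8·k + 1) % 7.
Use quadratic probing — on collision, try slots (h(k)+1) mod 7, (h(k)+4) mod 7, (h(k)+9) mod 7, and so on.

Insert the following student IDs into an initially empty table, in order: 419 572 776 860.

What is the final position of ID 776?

Insert 419: h=0, slot 0 empty => index 0.
Insert 572: h=6, slot 6 empty => index 6.
Insert 776: h=0, slot 0 occupied => index 1.
Insert 860: h=0, slots 0,1 occupied => index 4.
Table: [419, 776, _, _, 860, _, 572]

1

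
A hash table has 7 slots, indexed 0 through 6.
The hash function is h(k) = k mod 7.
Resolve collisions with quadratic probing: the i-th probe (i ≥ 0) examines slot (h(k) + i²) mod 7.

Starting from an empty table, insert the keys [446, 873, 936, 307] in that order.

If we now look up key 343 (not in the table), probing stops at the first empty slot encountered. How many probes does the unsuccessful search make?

Insert 446: h=5, slot 5 empty => index 5.
Insert 873: h=5, slot 5 occupied => index 6.
Insert 936: h=5, slots 5,6 occupied => index 2.
Insert 307: h=6, slot 6 occupied => index 0.
Table: [307, _, 936, _, _, 446, 873]
Lookup 343: h=0, probe 0,1 → slot 1 empty, not found.

2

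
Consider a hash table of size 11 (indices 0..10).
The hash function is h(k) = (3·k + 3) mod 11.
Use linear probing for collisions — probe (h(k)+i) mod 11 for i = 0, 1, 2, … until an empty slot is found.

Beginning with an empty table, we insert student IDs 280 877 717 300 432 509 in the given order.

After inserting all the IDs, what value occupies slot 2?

Insert 280: h=7, slot 7 empty -> index 7.
Insert 877: h=5, slot 5 empty -> index 5.
Insert 717: h=9, slot 9 empty -> index 9.
Insert 300: h=1, slot 1 empty -> index 1.
Insert 432: h=1, slot 1 occupied -> index 2.
Insert 509: h=1, slots 1,2 occupied -> index 3.
Table: [∅, 300, 432, 509, ∅, 877, ∅, 280, ∅, 717, ∅]

432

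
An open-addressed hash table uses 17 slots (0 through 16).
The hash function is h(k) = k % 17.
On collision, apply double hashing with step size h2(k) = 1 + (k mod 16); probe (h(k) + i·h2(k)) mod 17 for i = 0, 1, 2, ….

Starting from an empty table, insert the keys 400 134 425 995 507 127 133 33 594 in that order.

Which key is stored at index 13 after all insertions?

Insert 400: h=9, slot 9 empty => index 9.
Insert 134: h=15, slot 15 empty => index 15.
Insert 425: h=0, slot 0 empty => index 0.
Insert 995: h=9, h2=4, slot 9 occupied => index 13.
Insert 507: h=14, slot 14 empty => index 14.
Insert 127: h=8, slot 8 empty => index 8.
Insert 133: h=14, h2=6, slot 14 occupied => index 3.
Insert 33: h=16, slot 16 empty => index 16.
Insert 594: h=16, h2=3, slot 16 occupied => index 2.
Table: [425, —, 594, 133, —, —, —, —, 127, 400, —, —, —, 995, 507, 134, 33]

995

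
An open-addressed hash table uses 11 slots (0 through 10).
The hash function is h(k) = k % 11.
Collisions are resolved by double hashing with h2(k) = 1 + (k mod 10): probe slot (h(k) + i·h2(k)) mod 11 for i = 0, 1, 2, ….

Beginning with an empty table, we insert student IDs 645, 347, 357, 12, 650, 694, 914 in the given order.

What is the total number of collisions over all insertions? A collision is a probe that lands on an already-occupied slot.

7

645: h=7 -> slot 7
347: h=6 -> slot 6
357: h=5 -> slot 5
12: h=1 -> slot 1
650: h=1, h2=1, probe 1,2 -> slot 2
694: h=1, h2=5, probe 1,6,0 -> slot 0
914: h=1, h2=5, probe 1,6,0,5,10 -> slot 10
Table: [694, 12, 650, _, _, 357, 347, 645, _, _, 914]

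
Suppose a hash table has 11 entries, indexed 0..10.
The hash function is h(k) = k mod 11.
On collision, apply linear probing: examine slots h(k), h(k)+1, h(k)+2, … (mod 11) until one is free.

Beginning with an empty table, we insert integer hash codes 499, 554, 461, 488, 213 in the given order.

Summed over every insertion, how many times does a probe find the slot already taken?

6

499 hashes to 4; slot 4 is free -> place at 4.
554 hashes to 4; 4 taken -> place at 5.
461 hashes to 10; slot 10 is free -> place at 10.
488 hashes to 4; 4,5 taken -> place at 6.
213 hashes to 4; 4,5,6 taken -> place at 7.
Table: [—, —, —, —, 499, 554, 488, 213, —, —, 461]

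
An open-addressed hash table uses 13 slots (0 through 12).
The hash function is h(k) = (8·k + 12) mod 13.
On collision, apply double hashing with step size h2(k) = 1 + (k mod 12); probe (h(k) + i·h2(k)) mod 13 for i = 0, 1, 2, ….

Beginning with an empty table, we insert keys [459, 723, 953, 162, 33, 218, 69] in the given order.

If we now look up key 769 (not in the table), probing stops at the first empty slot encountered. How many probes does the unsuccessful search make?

459 hashes to 5; slot 5 is free → place at 5.
723 hashes to 11; slot 11 is free → place at 11.
953 hashes to 5, h2=6; 5,11 taken → place at 4.
162 hashes to 8; slot 8 is free → place at 8.
33 hashes to 3; slot 3 is free → place at 3.
218 hashes to 1; slot 1 is free → place at 1.
69 hashes to 5, h2=10; 5 taken → place at 2.
Table: [∅, 218, 69, 33, 953, 459, ∅, ∅, 162, ∅, ∅, 723, ∅]
Lookup 769: h=2, h2=2, probe 2,4,6 → slot 6 empty, not found.

3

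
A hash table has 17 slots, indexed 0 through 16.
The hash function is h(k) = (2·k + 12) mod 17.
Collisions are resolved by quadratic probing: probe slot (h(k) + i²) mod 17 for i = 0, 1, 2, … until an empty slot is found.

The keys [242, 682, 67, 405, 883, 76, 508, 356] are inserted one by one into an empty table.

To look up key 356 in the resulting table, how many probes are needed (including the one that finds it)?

3

242: h=3 => slot 3
682: h=16 => slot 16
67: h=10 => slot 10
405: h=6 => slot 6
883: h=10, probe 10,11 => slot 11
76: h=11, probe 11,12 => slot 12
508: h=8 => slot 8
356: h=10, probe 10,11,14 => slot 14
Table: [∅, ∅, ∅, 242, ∅, ∅, 405, ∅, 508, ∅, 67, 883, 76, ∅, 356, ∅, 682]
Lookup 356: h=10, probe 10,11,14 → found at 14.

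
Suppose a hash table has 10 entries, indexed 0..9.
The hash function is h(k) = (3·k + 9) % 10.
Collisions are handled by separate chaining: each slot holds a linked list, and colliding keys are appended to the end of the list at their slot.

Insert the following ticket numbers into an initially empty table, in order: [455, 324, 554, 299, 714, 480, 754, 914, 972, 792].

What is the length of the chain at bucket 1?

455 -> bucket 4
324 -> bucket 1
554 -> bucket 1 (collision)
299 -> bucket 6
714 -> bucket 1 (collision)
480 -> bucket 9
754 -> bucket 1 (collision)
914 -> bucket 1 (collision)
972 -> bucket 5
792 -> bucket 5 (collision)
Final buckets:
0: ∅
1: 324 -> 554 -> 714 -> 754 -> 914
2: ∅
3: ∅
4: 455
5: 972 -> 792
6: 299
7: ∅
8: ∅
9: 480

5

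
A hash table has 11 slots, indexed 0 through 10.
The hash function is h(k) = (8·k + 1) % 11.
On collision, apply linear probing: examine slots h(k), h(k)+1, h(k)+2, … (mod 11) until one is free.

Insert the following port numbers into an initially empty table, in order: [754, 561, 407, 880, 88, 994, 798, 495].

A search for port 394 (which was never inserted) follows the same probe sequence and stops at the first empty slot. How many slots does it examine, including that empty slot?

754 hashes to 5; slot 5 is free → place at 5.
561 hashes to 1; slot 1 is free → place at 1.
407 hashes to 1; 1 taken → place at 2.
880 hashes to 1; 1,2 taken → place at 3.
88 hashes to 1; 1,2,3 taken → place at 4.
994 hashes to 0; slot 0 is free → place at 0.
798 hashes to 5; 5 taken → place at 6.
495 hashes to 1; 1,2,3,4,5,6 taken → place at 7.
Table: [994, 561, 407, 880, 88, 754, 798, 495, —, —, —]
Lookup 394: h=7, probe 7,8 → slot 8 empty, not found.

2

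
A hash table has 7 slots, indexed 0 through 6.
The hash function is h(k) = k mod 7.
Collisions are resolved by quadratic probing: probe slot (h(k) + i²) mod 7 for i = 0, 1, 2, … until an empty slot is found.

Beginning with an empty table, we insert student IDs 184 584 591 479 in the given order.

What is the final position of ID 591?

184: h=2 → slot 2
584: h=3 → slot 3
591: h=3, probe 3,4 → slot 4
479: h=3, probe 3,4,0 → slot 0
Table: [479, ., 184, 584, 591, ., .]

4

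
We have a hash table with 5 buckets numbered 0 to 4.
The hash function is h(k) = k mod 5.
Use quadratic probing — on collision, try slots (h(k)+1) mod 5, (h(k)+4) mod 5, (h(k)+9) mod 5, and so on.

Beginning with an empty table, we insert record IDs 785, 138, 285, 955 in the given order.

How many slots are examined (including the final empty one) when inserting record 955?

785 hashes to 0; slot 0 is free -> place at 0.
138 hashes to 3; slot 3 is free -> place at 3.
285 hashes to 0; 0 taken -> place at 1.
955 hashes to 0; 0,1 taken -> place at 4.
Table: [785, 285, —, 138, 955]

3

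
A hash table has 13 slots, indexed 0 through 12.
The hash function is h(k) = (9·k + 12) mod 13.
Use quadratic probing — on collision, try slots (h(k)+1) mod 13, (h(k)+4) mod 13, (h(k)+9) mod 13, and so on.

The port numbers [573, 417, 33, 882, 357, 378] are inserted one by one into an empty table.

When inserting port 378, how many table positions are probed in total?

3

573 hashes to 8; slot 8 is free -> place at 8.
417 hashes to 8; 8 taken -> place at 9.
33 hashes to 10; slot 10 is free -> place at 10.
882 hashes to 7; slot 7 is free -> place at 7.
357 hashes to 1; slot 1 is free -> place at 1.
378 hashes to 8; 8,9 taken -> place at 12.
Table: [∅, 357, ∅, ∅, ∅, ∅, ∅, 882, 573, 417, 33, ∅, 378]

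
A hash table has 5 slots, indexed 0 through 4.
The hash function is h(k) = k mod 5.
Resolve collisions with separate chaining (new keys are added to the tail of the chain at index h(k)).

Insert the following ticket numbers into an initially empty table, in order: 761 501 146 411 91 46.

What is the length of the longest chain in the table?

761 → bucket 1
501 → bucket 1 (collision)
146 → bucket 1 (collision)
411 → bucket 1 (collision)
91 → bucket 1 (collision)
46 → bucket 1 (collision)
Final buckets:
0: ∅
1: 761 -> 501 -> 146 -> 411 -> 91 -> 46
2: ∅
3: ∅
4: ∅

6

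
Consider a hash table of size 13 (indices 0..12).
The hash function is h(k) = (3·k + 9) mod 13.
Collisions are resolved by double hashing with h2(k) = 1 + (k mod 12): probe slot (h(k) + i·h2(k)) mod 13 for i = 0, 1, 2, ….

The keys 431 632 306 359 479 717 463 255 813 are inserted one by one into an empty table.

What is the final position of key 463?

10

431 hashes to 2; slot 2 is free -> place at 2.
632 hashes to 7; slot 7 is free -> place at 7.
306 hashes to 4; slot 4 is free -> place at 4.
359 hashes to 7, h2=12; 7 taken -> place at 6.
479 hashes to 3; slot 3 is free -> place at 3.
717 hashes to 2, h2=10; 2 taken -> place at 12.
463 hashes to 7, h2=8; 7,2 taken -> place at 10.
255 hashes to 7, h2=4; 7 taken -> place at 11.
813 hashes to 4, h2=10; 4 taken -> place at 1.
Table: [∅, 813, 431, 479, 306, ∅, 359, 632, ∅, ∅, 463, 255, 717]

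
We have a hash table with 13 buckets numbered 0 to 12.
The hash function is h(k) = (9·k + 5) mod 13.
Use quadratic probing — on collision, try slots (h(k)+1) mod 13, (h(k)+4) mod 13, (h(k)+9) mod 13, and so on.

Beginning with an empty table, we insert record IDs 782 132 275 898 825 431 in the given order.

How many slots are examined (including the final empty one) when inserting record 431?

4

Insert 782: h=10, slot 10 empty => index 10.
Insert 132: h=10, slot 10 occupied => index 11.
Insert 275: h=10, slots 10,11 occupied => index 1.
Insert 898: h=1, slot 1 occupied => index 2.
Insert 825: h=7, slot 7 empty => index 7.
Insert 431: h=10, slots 10,11,1 occupied => index 6.
Table: [∅, 275, 898, ∅, ∅, ∅, 431, 825, ∅, ∅, 782, 132, ∅]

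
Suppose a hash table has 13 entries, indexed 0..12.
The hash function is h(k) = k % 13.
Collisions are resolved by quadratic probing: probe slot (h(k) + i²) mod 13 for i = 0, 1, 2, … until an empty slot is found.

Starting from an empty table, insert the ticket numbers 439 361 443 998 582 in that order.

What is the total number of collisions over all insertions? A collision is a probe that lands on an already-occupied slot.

439 hashes to 10; slot 10 is free → place at 10.
361 hashes to 10; 10 taken → place at 11.
443 hashes to 1; slot 1 is free → place at 1.
998 hashes to 10; 10,11,1 taken → place at 6.
582 hashes to 10; 10,11,1,6 taken → place at 0.
Table: [582, 443, —, —, —, —, 998, —, —, —, 439, 361, —]

8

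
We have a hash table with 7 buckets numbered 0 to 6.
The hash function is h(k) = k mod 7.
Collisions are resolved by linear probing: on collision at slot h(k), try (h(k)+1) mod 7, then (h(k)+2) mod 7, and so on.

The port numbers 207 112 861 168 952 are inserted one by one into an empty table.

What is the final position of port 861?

1

Insert 207: h=4, slot 4 empty => index 4.
Insert 112: h=0, slot 0 empty => index 0.
Insert 861: h=0, slot 0 occupied => index 1.
Insert 168: h=0, slots 0,1 occupied => index 2.
Insert 952: h=0, slots 0,1,2 occupied => index 3.
Table: [112, 861, 168, 952, 207, ., .]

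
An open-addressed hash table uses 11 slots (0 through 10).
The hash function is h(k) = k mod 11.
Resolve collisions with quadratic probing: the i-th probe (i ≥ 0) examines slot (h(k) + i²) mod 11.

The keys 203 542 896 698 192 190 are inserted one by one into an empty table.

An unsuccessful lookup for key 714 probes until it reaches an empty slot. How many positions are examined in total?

2

203: h=5 => slot 5
542: h=3 => slot 3
896: h=5, probe 5,6 => slot 6
698: h=5, probe 5,6,9 => slot 9
192: h=5, probe 5,6,9,3,10 => slot 10
190: h=3, probe 3,4 => slot 4
Table: [-, -, -, 542, 190, 203, 896, -, -, 698, 192]
Lookup 714: h=10, probe 10,0 → slot 0 empty, not found.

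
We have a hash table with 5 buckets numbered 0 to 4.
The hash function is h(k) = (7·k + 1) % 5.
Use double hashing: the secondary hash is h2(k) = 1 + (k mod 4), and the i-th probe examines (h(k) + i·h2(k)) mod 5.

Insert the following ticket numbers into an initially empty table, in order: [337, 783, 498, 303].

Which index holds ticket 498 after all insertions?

337 hashes to 0; slot 0 is free => place at 0.
783 hashes to 2; slot 2 is free => place at 2.
498 hashes to 2, h2=3; 2,0 taken => place at 3.
303 hashes to 2, h2=4; 2 taken => place at 1.
Table: [337, 303, 783, 498, -]

3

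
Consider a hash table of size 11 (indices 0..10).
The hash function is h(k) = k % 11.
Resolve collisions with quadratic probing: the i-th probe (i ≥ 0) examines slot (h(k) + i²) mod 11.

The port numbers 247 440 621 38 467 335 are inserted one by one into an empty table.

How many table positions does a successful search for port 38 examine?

247: h=5 → slot 5
440: h=0 → slot 0
621: h=5, probe 5,6 → slot 6
38: h=5, probe 5,6,9 → slot 9
467: h=5, probe 5,6,9,3 → slot 3
335: h=5, probe 5,6,9,3,10 → slot 10
Table: [440, -, -, 467, -, 247, 621, -, -, 38, 335]
Lookup 38: h=5, probe 5,6,9 → found at 9.

3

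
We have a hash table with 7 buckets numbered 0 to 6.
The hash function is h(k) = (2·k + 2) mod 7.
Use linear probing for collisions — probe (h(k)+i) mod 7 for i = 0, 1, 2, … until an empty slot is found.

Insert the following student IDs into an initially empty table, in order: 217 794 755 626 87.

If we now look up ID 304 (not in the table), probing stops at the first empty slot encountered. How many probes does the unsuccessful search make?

217: h=2 -> slot 2
794: h=1 -> slot 1
755: h=0 -> slot 0
626: h=1, probe 1,2,3 -> slot 3
87: h=1, probe 1,2,3,4 -> slot 4
Table: [755, 794, 217, 626, 87, ., .]
Lookup 304: h=1, probe 1,2,3,4,5 → slot 5 empty, not found.

5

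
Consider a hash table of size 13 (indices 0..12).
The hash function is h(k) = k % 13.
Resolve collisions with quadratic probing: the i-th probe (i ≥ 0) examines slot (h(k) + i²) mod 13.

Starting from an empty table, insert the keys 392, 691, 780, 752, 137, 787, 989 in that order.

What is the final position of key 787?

8

Insert 392: h=2, slot 2 empty => index 2.
Insert 691: h=2, slot 2 occupied => index 3.
Insert 780: h=0, slot 0 empty => index 0.
Insert 752: h=11, slot 11 empty => index 11.
Insert 137: h=7, slot 7 empty => index 7.
Insert 787: h=7, slot 7 occupied => index 8.
Insert 989: h=1, slot 1 empty => index 1.
Table: [780, 989, 392, 691, ∅, ∅, ∅, 137, 787, ∅, ∅, 752, ∅]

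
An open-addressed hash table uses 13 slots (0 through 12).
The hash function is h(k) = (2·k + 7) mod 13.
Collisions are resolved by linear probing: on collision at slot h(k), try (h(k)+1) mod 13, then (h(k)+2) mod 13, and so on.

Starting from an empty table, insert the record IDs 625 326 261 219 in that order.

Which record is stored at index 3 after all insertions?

219

625: h=9 => slot 9
326: h=9, probe 9,10 => slot 10
261: h=9, probe 9,10,11 => slot 11
219: h=3 => slot 3
Table: [_, _, _, 219, _, _, _, _, _, 625, 326, 261, _]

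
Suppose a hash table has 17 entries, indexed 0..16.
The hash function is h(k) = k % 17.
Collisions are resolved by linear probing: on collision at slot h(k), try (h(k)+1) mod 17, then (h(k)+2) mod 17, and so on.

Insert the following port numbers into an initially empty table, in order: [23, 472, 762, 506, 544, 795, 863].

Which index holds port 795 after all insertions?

Insert 23: h=6, slot 6 empty => index 6.
Insert 472: h=13, slot 13 empty => index 13.
Insert 762: h=14, slot 14 empty => index 14.
Insert 506: h=13, slots 13,14 occupied => index 15.
Insert 544: h=0, slot 0 empty => index 0.
Insert 795: h=13, slots 13,14,15 occupied => index 16.
Insert 863: h=13, slots 13,14,15,16,0 occupied => index 1.
Table: [544, 863, —, —, —, —, 23, —, —, —, —, —, —, 472, 762, 506, 795]

16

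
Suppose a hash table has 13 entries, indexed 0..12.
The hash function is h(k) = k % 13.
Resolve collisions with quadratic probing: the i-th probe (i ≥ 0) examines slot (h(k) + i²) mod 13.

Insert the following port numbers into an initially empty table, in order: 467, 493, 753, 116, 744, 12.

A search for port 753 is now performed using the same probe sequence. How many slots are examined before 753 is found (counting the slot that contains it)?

467: h=12 → slot 12
493: h=12, probe 12,0 → slot 0
753: h=12, probe 12,0,3 → slot 3
116: h=12, probe 12,0,3,8 → slot 8
744: h=3, probe 3,4 → slot 4
12: h=12, probe 12,0,3,8,2 → slot 2
Table: [493, -, 12, 753, 744, -, -, -, 116, -, -, -, 467]
Lookup 753: h=12, probe 12,0,3 → found at 3.

3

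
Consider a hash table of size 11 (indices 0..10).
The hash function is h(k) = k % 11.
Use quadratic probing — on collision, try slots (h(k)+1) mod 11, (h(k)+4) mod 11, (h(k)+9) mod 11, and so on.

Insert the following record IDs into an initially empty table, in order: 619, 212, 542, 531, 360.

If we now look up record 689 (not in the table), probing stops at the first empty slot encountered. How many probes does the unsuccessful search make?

619: h=3 → slot 3
212: h=3, probe 3,4 → slot 4
542: h=3, probe 3,4,7 → slot 7
531: h=3, probe 3,4,7,1 → slot 1
360: h=8 → slot 8
Table: [., 531, ., 619, 212, ., ., 542, 360, ., .]
Lookup 689: h=7, probe 7,8,0 → slot 0 empty, not found.

3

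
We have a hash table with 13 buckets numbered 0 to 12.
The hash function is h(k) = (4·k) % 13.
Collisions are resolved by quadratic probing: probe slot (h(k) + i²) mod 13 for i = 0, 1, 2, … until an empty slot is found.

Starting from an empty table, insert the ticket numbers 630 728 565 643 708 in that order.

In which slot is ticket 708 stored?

7

630 hashes to 11; slot 11 is free => place at 11.
728 hashes to 0; slot 0 is free => place at 0.
565 hashes to 11; 11 taken => place at 12.
643 hashes to 11; 11,12 taken => place at 2.
708 hashes to 11; 11,12,2 taken => place at 7.
Table: [728, ∅, 643, ∅, ∅, ∅, ∅, 708, ∅, ∅, ∅, 630, 565]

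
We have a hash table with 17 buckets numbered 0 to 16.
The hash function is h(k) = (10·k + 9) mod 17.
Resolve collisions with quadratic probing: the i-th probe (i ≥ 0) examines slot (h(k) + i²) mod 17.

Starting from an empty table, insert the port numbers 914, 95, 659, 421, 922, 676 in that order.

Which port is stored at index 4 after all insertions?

Insert 914: h=3, slot 3 empty -> index 3.
Insert 95: h=7, slot 7 empty -> index 7.
Insert 659: h=3, slot 3 occupied -> index 4.
Insert 421: h=3, slots 3,4,7 occupied -> index 12.
Insert 922: h=15, slot 15 empty -> index 15.
Insert 676: h=3, slots 3,4,7,12 occupied -> index 2.
Table: [., ., 676, 914, 659, ., ., 95, ., ., ., ., 421, ., ., 922, .]

659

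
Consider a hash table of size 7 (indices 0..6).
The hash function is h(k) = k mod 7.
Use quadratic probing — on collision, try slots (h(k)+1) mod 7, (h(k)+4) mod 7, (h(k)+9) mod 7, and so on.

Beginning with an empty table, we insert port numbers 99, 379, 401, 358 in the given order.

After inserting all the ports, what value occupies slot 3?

401

99: h=1 → slot 1
379: h=1, probe 1,2 → slot 2
401: h=2, probe 2,3 → slot 3
358: h=1, probe 1,2,5 → slot 5
Table: [—, 99, 379, 401, —, 358, —]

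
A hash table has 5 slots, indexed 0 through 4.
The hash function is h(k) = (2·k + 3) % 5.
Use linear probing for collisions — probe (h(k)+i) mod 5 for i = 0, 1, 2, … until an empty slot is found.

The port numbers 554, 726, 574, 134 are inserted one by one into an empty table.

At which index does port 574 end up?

2

554: h=1 => slot 1
726: h=0 => slot 0
574: h=1, probe 1,2 => slot 2
134: h=1, probe 1,2,3 => slot 3
Table: [726, 554, 574, 134, ∅]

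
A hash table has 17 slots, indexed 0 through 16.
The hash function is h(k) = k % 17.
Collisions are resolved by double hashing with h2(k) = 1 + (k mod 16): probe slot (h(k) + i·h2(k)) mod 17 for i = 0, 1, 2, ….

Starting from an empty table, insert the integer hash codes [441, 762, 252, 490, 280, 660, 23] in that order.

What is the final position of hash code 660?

2

Insert 441: h=16, slot 16 empty => index 16.
Insert 762: h=14, slot 14 empty => index 14.
Insert 252: h=14, h2=13, slot 14 occupied => index 10.
Insert 490: h=14, h2=11, slot 14 occupied => index 8.
Insert 280: h=8, h2=9, slot 8 occupied => index 0.
Insert 660: h=14, h2=5, slot 14 occupied => index 2.
Insert 23: h=6, slot 6 empty => index 6.
Table: [280, —, 660, —, —, —, 23, —, 490, —, 252, —, —, —, 762, —, 441]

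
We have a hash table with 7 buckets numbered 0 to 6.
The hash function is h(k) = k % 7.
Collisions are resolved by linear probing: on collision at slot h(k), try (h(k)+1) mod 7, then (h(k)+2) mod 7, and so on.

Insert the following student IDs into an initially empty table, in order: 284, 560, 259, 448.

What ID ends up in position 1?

259

284 hashes to 4; slot 4 is free → place at 4.
560 hashes to 0; slot 0 is free → place at 0.
259 hashes to 0; 0 taken → place at 1.
448 hashes to 0; 0,1 taken → place at 2.
Table: [560, 259, 448, _, 284, _, _]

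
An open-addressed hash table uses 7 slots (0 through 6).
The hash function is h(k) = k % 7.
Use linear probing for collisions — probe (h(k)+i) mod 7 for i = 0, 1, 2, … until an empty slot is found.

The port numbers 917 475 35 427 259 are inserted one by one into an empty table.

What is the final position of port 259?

3

917: h=0 → slot 0
475: h=6 → slot 6
35: h=0, probe 0,1 → slot 1
427: h=0, probe 0,1,2 → slot 2
259: h=0, probe 0,1,2,3 → slot 3
Table: [917, 35, 427, 259, —, —, 475]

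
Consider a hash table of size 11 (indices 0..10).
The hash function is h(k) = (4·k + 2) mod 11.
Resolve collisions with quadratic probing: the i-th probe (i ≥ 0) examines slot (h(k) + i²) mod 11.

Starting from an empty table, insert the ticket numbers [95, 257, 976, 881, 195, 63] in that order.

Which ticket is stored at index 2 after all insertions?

195

Insert 95: h=8, slot 8 empty -> index 8.
Insert 257: h=7, slot 7 empty -> index 7.
Insert 976: h=1, slot 1 empty -> index 1.
Insert 881: h=6, slot 6 empty -> index 6.
Insert 195: h=1, slot 1 occupied -> index 2.
Insert 63: h=1, slots 1,2 occupied -> index 5.
Table: [., 976, 195, ., ., 63, 881, 257, 95, ., .]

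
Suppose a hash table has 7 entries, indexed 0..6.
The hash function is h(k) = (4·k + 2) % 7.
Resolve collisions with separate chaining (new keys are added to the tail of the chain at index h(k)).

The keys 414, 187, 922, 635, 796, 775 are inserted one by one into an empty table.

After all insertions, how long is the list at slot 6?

1

Insert 414: h=6, bucket 6 empty -> new chain.
Insert 187: h=1, bucket 1 empty -> new chain.
Insert 922: h=1, bucket 1 nonempty -> append to chain.
Insert 635: h=1, bucket 1 nonempty -> append to chain.
Insert 796: h=1, bucket 1 nonempty -> append to chain.
Insert 775: h=1, bucket 1 nonempty -> append to chain.
Final buckets:
0: ∅
1: 187 -> 922 -> 635 -> 796 -> 775
2: ∅
3: ∅
4: ∅
5: ∅
6: 414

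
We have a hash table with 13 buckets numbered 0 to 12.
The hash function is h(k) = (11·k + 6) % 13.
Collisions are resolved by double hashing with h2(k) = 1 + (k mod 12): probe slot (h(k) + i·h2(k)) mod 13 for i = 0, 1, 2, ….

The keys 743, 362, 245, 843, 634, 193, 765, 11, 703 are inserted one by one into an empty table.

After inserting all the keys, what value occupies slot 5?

193

743 hashes to 2; slot 2 is free => place at 2.
362 hashes to 10; slot 10 is free => place at 10.
245 hashes to 10, h2=6; 10 taken => place at 3.
843 hashes to 10, h2=4; 10 taken => place at 1.
634 hashes to 12; slot 12 is free => place at 12.
193 hashes to 10, h2=2; 10,12,1,3 taken => place at 5.
765 hashes to 10, h2=10; 10 taken => place at 7.
11 hashes to 10, h2=12; 10 taken => place at 9.
703 hashes to 4; slot 4 is free => place at 4.
Table: [_, 843, 743, 245, 703, 193, _, 765, _, 11, 362, _, 634]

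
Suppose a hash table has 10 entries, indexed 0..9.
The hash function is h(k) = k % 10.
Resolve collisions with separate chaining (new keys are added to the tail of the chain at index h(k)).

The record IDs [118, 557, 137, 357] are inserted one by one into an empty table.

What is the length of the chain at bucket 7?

3

118 → bucket 8
557 → bucket 7
137 → bucket 7 (collision)
357 → bucket 7 (collision)
Final buckets:
0: —
1: —
2: —
3: —
4: —
5: —
6: —
7: 557 -> 137 -> 357
8: 118
9: —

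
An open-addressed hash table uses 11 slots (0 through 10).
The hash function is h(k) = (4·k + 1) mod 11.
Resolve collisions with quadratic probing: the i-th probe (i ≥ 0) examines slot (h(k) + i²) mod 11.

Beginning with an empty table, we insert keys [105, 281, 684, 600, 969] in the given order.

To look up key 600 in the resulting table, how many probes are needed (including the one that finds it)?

3

105 hashes to 3; slot 3 is free => place at 3.
281 hashes to 3; 3 taken => place at 4.
684 hashes to 9; slot 9 is free => place at 9.
600 hashes to 3; 3,4 taken => place at 7.
969 hashes to 5; slot 5 is free => place at 5.
Table: [∅, ∅, ∅, 105, 281, 969, ∅, 600, ∅, 684, ∅]
Lookup 600: h=3, probe 3,4,7 → found at 7.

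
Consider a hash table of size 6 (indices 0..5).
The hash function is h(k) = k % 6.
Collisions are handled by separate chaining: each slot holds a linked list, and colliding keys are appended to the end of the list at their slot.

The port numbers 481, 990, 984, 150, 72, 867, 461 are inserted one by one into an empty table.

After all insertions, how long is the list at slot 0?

Insert 481: h=1, bucket 1 empty → new chain.
Insert 990: h=0, bucket 0 empty → new chain.
Insert 984: h=0, bucket 0 nonempty → append to chain.
Insert 150: h=0, bucket 0 nonempty → append to chain.
Insert 72: h=0, bucket 0 nonempty → append to chain.
Insert 867: h=3, bucket 3 empty → new chain.
Insert 461: h=5, bucket 5 empty → new chain.
Final buckets:
0: 990 -> 984 -> 150 -> 72
1: 481
2: -
3: 867
4: -
5: 461

4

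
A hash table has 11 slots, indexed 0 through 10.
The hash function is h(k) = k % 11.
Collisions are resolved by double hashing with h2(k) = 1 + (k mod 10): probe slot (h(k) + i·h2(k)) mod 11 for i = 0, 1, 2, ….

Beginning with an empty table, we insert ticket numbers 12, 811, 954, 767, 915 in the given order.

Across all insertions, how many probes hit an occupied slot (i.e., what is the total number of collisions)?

4

Insert 12: h=1, slot 1 empty => index 1.
Insert 811: h=8, slot 8 empty => index 8.
Insert 954: h=8, h2=5, slot 8 occupied => index 2.
Insert 767: h=8, h2=8, slot 8 occupied => index 5.
Insert 915: h=2, h2=6, slots 2,8 occupied => index 3.
Table: [—, 12, 954, 915, —, 767, —, —, 811, —, —]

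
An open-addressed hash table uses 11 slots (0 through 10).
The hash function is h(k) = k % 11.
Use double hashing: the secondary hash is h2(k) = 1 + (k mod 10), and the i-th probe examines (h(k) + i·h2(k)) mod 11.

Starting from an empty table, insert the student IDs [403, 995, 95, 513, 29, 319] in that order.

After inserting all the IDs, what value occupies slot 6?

29

403: h=7 -> slot 7
995: h=5 -> slot 5
95: h=7, h2=6, probe 7,2 -> slot 2
513: h=7, h2=4, probe 7,0 -> slot 0
29: h=7, h2=10, probe 7,6 -> slot 6
319: h=0, h2=10, probe 0,10 -> slot 10
Table: [513, ∅, 95, ∅, ∅, 995, 29, 403, ∅, ∅, 319]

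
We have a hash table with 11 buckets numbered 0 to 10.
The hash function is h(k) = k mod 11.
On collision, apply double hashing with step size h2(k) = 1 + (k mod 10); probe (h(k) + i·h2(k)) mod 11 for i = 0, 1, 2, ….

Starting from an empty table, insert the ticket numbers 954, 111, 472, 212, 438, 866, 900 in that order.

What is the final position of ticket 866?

4

954: h=8 -> slot 8
111: h=1 -> slot 1
472: h=10 -> slot 10
212: h=3 -> slot 3
438: h=9 -> slot 9
866: h=8, h2=7, probe 8,4 -> slot 4
900: h=9, h2=1, probe 9,10,0 -> slot 0
Table: [900, 111, ., 212, 866, ., ., ., 954, 438, 472]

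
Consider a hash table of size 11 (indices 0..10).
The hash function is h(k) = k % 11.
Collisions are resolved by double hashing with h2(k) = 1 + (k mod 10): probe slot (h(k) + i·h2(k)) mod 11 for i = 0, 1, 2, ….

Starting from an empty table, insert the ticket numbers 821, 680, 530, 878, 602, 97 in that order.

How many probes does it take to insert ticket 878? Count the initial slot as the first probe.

3

821: h=7 → slot 7
680: h=9 → slot 9
530: h=2 → slot 2
878: h=9, h2=9, probe 9,7,5 → slot 5
602: h=8 → slot 8
97: h=9, h2=8, probe 9,6 → slot 6
Table: [∅, ∅, 530, ∅, ∅, 878, 97, 821, 602, 680, ∅]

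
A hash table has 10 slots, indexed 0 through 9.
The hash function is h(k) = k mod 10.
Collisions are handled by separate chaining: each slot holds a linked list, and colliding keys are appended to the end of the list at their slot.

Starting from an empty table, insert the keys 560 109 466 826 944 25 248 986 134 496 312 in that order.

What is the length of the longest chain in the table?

4

Insert 560: h=0, bucket 0 empty → new chain.
Insert 109: h=9, bucket 9 empty → new chain.
Insert 466: h=6, bucket 6 empty → new chain.
Insert 826: h=6, bucket 6 nonempty → append to chain.
Insert 944: h=4, bucket 4 empty → new chain.
Insert 25: h=5, bucket 5 empty → new chain.
Insert 248: h=8, bucket 8 empty → new chain.
Insert 986: h=6, bucket 6 nonempty → append to chain.
Insert 134: h=4, bucket 4 nonempty → append to chain.
Insert 496: h=6, bucket 6 nonempty → append to chain.
Insert 312: h=2, bucket 2 empty → new chain.
Final buckets:
0: 560
1: .
2: 312
3: .
4: 944 -> 134
5: 25
6: 466 -> 826 -> 986 -> 496
7: .
8: 248
9: 109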